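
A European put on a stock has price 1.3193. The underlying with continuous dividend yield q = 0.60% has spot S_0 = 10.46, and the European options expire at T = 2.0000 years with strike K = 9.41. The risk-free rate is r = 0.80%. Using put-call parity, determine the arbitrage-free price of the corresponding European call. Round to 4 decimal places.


Put-call parity: C - P = S_0 * exp(-qT) - K * exp(-rT).
S_0 * exp(-qT) = 10.4600 * 0.98807171 = 10.33523012
K * exp(-rT) = 9.4100 * 0.98412732 = 9.26063808
C = P + S*exp(-qT) - K*exp(-rT)
C = 1.3193 + 10.33523012 - 9.26063808 = 2.3939

Answer: Call price = 2.3939


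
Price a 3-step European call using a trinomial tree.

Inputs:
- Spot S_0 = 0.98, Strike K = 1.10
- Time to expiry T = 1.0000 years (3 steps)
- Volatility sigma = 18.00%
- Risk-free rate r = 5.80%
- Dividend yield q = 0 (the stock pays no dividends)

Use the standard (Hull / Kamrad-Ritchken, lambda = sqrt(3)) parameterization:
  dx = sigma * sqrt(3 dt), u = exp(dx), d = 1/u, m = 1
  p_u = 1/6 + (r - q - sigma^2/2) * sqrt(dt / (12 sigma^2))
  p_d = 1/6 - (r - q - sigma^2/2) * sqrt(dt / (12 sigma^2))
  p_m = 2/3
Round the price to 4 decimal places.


Answer: Price = V(0,0) = 0.0491

Derivation:
dt = T/N = 0.333333; dx = sigma*sqrt(3*dt) = 0.180000
u = exp(dx) = 1.197217; d = 1/u = 0.835270
p_u = 0.205370, p_m = 0.666667, p_d = 0.127963
Discount per step: exp(-r*dt) = 0.980852
Stock lattice S(k, j) with j the centered position index:
  k=0: S(0,+0) = 0.9800
  k=1: S(1,-1) = 0.8186; S(1,+0) = 0.9800; S(1,+1) = 1.1733
  k=2: S(2,-2) = 0.6837; S(2,-1) = 0.8186; S(2,+0) = 0.9800; S(2,+1) = 1.1733; S(2,+2) = 1.4047
  k=3: S(3,-3) = 0.5711; S(3,-2) = 0.6837; S(3,-1) = 0.8186; S(3,+0) = 0.9800; S(3,+1) = 1.1733; S(3,+2) = 1.4047; S(3,+3) = 1.6817
Terminal payoffs V(N, j) = max(S_T - K, 0):
  V(3,-3) = 0.000000; V(3,-2) = 0.000000; V(3,-1) = 0.000000; V(3,+0) = 0.000000; V(3,+1) = 0.073273; V(3,+2) = 0.304663; V(3,+3) = 0.581687
Backward induction: V(k, j) = exp(-r*dt) * [p_u * V(k+1, j+1) + p_m * V(k+1, j) + p_d * V(k+1, j-1)]
  V(2,-2) = exp(-r*dt) * [p_u*0.000000 + p_m*0.000000 + p_d*0.000000] = 0.000000
  V(2,-1) = exp(-r*dt) * [p_u*0.000000 + p_m*0.000000 + p_d*0.000000] = 0.000000
  V(2,+0) = exp(-r*dt) * [p_u*0.073273 + p_m*0.000000 + p_d*0.000000] = 0.014760
  V(2,+1) = exp(-r*dt) * [p_u*0.304663 + p_m*0.073273 + p_d*0.000000] = 0.109284
  V(2,+2) = exp(-r*dt) * [p_u*0.581687 + p_m*0.304663 + p_d*0.073273] = 0.325590
  V(1,-1) = exp(-r*dt) * [p_u*0.014760 + p_m*0.000000 + p_d*0.000000] = 0.002973
  V(1,+0) = exp(-r*dt) * [p_u*0.109284 + p_m*0.014760 + p_d*0.000000] = 0.031666
  V(1,+1) = exp(-r*dt) * [p_u*0.325590 + p_m*0.109284 + p_d*0.014760] = 0.138900
  V(0,+0) = exp(-r*dt) * [p_u*0.138900 + p_m*0.031666 + p_d*0.002973] = 0.049059


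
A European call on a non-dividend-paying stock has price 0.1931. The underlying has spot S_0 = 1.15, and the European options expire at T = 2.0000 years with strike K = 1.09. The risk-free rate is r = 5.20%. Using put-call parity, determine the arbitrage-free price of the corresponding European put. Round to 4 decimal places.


Put-call parity: C - P = S_0 * exp(-qT) - K * exp(-rT).
S_0 * exp(-qT) = 1.1500 * 1.00000000 = 1.15000000
K * exp(-rT) = 1.0900 * 0.90122530 = 0.98233557
P = C - S*exp(-qT) + K*exp(-rT)
P = 0.1931 - 1.15000000 + 0.98233557 = 0.0254

Answer: Put price = 0.0254


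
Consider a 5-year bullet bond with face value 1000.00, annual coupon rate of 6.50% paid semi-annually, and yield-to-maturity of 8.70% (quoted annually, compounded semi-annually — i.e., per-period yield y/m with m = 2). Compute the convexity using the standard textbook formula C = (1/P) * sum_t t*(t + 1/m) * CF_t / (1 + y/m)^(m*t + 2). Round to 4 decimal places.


Answer: Convexity = 20.6811

Derivation:
Coupon per period c = face * coupon_rate / m = 32.500000
Periods per year m = 2; per-period yield y/m = 0.043500
Number of cashflows N = 10
Cashflows (t years, CF_t, discount factor 1/(1+y/m)^(m*t), PV):
  t = 0.5000: CF_t = 32.500000, DF = 0.958313, PV = 31.145184
  t = 1.0000: CF_t = 32.500000, DF = 0.918365, PV = 29.846847
  t = 1.5000: CF_t = 32.500000, DF = 0.880081, PV = 28.602632
  t = 2.0000: CF_t = 32.500000, DF = 0.843393, PV = 27.410285
  t = 2.5000: CF_t = 32.500000, DF = 0.808235, PV = 26.267642
  t = 3.0000: CF_t = 32.500000, DF = 0.774543, PV = 25.172633
  t = 3.5000: CF_t = 32.500000, DF = 0.742254, PV = 24.123271
  t = 4.0000: CF_t = 32.500000, DF = 0.711312, PV = 23.117653
  t = 4.5000: CF_t = 32.500000, DF = 0.681660, PV = 22.153956
  t = 5.0000: CF_t = 1032.500000, DF = 0.653244, PV = 674.474487
Price P = sum_t PV_t = 912.314589
Convexity numerator sum_t t*(t + 1/m) * CF_t / (1+y/m)^(m*t + 2):
  t = 0.5000: term = 14.301316
  t = 1.0000: term = 41.115427
  t = 1.5000: term = 78.802927
  t = 2.0000: term = 125.863164
  t = 2.5000: term = 180.924529
  t = 3.0000: term = 242.735353
  t = 3.5000: term = 310.155378
  t = 4.0000: term = 382.147772
  t = 4.5000: term = 457.771648
  t = 5.0000: term = 17033.869407
Convexity = (1/P) * sum = 18867.686922 / 912.314589 = 20.681119


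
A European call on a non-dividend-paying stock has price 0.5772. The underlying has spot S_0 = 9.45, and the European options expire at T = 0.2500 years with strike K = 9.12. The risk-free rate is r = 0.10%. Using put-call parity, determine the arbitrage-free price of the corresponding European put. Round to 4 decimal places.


Answer: Put price = 0.2449

Derivation:
Put-call parity: C - P = S_0 * exp(-qT) - K * exp(-rT).
S_0 * exp(-qT) = 9.4500 * 1.00000000 = 9.45000000
K * exp(-rT) = 9.1200 * 0.99975003 = 9.11772028
P = C - S*exp(-qT) + K*exp(-rT)
P = 0.5772 - 9.45000000 + 9.11772028 = 0.2449


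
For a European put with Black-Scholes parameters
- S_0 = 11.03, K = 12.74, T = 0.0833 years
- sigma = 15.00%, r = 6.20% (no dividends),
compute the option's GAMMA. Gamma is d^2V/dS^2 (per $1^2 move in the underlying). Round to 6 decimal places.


Answer: Gamma = 0.005184

Derivation:
d1 = -3.1882137586; d2 = -3.2315063676
phi(d1) = 0.0024755517; exp(-qT) = 1.0000000000; exp(-rT) = 0.9948487136
Gamma = exp(-qT) * phi(d1) / (S * sigma * sqrt(T)) = 1.0000000000 * 0.0024755517 / (11.0300 * 0.1500 * 0.2886173938) = 0.005184


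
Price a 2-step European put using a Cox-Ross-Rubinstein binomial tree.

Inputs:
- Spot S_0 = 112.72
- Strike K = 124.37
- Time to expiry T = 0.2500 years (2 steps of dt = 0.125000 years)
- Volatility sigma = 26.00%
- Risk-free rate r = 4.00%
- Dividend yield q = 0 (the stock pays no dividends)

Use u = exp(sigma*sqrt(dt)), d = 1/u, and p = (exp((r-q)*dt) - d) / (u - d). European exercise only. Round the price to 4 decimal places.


dt = T/N = 0.125000
u = exp(sigma*sqrt(dt)) = 1.096281; d = 1/u = 0.912175
p = (exp((r-q)*dt) - d) / (u - d) = 0.504261
Discount per step: exp(-r*dt) = 0.995012
Stock lattice S(k, i) with i counting down-moves:
  k=0: S(0,0) = 112.7200
  k=1: S(1,0) = 123.5728; S(1,1) = 102.8203
  k=2: S(2,0) = 135.4706; S(2,1) = 112.7200; S(2,2) = 93.7901
Terminal payoffs V(N, i) = max(K - S_T, 0):
  V(2,0) = 0.000000; V(2,1) = 11.650000; V(2,2) = 30.579919
Backward induction: V(k, i) = exp(-r*dt) * [p * V(k+1, i) + (1-p) * V(k+1, i+1)].
  V(1,0) = exp(-r*dt) * [p*0.000000 + (1-p)*11.650000] = 5.746550
  V(1,1) = exp(-r*dt) * [p*11.650000 + (1-p)*30.579919] = 20.929383
  V(0,0) = exp(-r*dt) * [p*5.746550 + (1-p)*20.929383] = 13.207067

Answer: Price = V(0,0) = 13.2071


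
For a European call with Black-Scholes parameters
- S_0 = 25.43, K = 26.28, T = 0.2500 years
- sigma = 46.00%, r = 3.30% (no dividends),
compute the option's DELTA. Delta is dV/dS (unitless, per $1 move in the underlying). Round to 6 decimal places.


d1 = 0.0079190688; d2 = -0.2220809312
phi(d1) = 0.3989297714; exp(-qT) = 1.0000000000; exp(-rT) = 0.9917839379
N(d1) = 0.5031592183
Delta = exp(-qT) * N(d1) = 1.0000000000 * 0.5031592183 = 0.503159

Answer: Delta = 0.503159


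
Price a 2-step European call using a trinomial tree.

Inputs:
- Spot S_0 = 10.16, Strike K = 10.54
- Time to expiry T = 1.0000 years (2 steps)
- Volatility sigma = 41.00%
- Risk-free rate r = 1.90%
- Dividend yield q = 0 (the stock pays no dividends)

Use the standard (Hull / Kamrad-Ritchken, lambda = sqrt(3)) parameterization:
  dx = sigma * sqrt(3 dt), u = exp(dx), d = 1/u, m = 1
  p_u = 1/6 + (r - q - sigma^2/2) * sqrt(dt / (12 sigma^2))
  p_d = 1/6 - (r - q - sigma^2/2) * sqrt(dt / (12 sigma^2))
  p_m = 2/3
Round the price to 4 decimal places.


Answer: Price = V(0,0) = 1.4017

Derivation:
dt = T/N = 0.500000; dx = sigma*sqrt(3*dt) = 0.502145
u = exp(dx) = 1.652262; d = 1/u = 0.605231
p_u = 0.134281, p_m = 0.666667, p_d = 0.199053
Discount per step: exp(-r*dt) = 0.990545
Stock lattice S(k, j) with j the centered position index:
  k=0: S(0,+0) = 10.1600
  k=1: S(1,-1) = 6.1491; S(1,+0) = 10.1600; S(1,+1) = 16.7870
  k=2: S(2,-2) = 3.7217; S(2,-1) = 6.1491; S(2,+0) = 10.1600; S(2,+1) = 16.7870; S(2,+2) = 27.7365
Terminal payoffs V(N, j) = max(S_T - K, 0):
  V(2,-2) = 0.000000; V(2,-1) = 0.000000; V(2,+0) = 0.000000; V(2,+1) = 6.246984; V(2,+2) = 17.196500
Backward induction: V(k, j) = exp(-r*dt) * [p_u * V(k+1, j+1) + p_m * V(k+1, j) + p_d * V(k+1, j-1)]
  V(1,-1) = exp(-r*dt) * [p_u*0.000000 + p_m*0.000000 + p_d*0.000000] = 0.000000
  V(1,+0) = exp(-r*dt) * [p_u*6.246984 + p_m*0.000000 + p_d*0.000000] = 0.830918
  V(1,+1) = exp(-r*dt) * [p_u*17.196500 + p_m*6.246984 + p_d*0.000000] = 6.412603
  V(0,+0) = exp(-r*dt) * [p_u*6.412603 + p_m*0.830918 + p_d*0.000000] = 1.401654


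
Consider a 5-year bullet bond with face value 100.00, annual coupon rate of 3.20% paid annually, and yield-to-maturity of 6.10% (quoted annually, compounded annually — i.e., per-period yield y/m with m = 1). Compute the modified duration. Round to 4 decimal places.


Coupon per period c = face * coupon_rate / m = 3.200000
Periods per year m = 1; per-period yield y/m = 0.061000
Number of cashflows N = 5
Cashflows (t years, CF_t, discount factor 1/(1+y/m)^(m*t), PV):
  t = 1.0000: CF_t = 3.200000, DF = 0.942507, PV = 3.016023
  t = 2.0000: CF_t = 3.200000, DF = 0.888320, PV = 2.842623
  t = 3.0000: CF_t = 3.200000, DF = 0.837247, PV = 2.679192
  t = 4.0000: CF_t = 3.200000, DF = 0.789112, PV = 2.525157
  t = 5.0000: CF_t = 103.200000, DF = 0.743743, PV = 76.754311
Price P = sum_t PV_t = 87.817306
First compute Macaulay numerator sum_t t * PV_t:
  t * PV_t at t = 1.0000: 3.016023
  t * PV_t at t = 2.0000: 5.685245
  t * PV_t at t = 3.0000: 8.037576
  t * PV_t at t = 4.0000: 10.100629
  t * PV_t at t = 5.0000: 383.771555
Macaulay duration D = 410.611028 / 87.817306 = 4.675742
Modified duration = D / (1 + y/m) = 4.675742 / (1 + 0.061000) = 4.406920

Answer: Modified duration = 4.4069


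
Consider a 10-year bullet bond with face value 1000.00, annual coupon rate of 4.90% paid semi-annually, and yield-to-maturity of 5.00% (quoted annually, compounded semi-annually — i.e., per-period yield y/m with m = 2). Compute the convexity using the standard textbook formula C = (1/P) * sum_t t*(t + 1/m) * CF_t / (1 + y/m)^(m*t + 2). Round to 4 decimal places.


Coupon per period c = face * coupon_rate / m = 24.500000
Periods per year m = 2; per-period yield y/m = 0.025000
Number of cashflows N = 20
Cashflows (t years, CF_t, discount factor 1/(1+y/m)^(m*t), PV):
  t = 0.5000: CF_t = 24.500000, DF = 0.975610, PV = 23.902439
  t = 1.0000: CF_t = 24.500000, DF = 0.951814, PV = 23.319453
  t = 1.5000: CF_t = 24.500000, DF = 0.928599, PV = 22.750686
  t = 2.0000: CF_t = 24.500000, DF = 0.905951, PV = 22.195791
  t = 2.5000: CF_t = 24.500000, DF = 0.883854, PV = 21.654430
  t = 3.0000: CF_t = 24.500000, DF = 0.862297, PV = 21.126273
  t = 3.5000: CF_t = 24.500000, DF = 0.841265, PV = 20.610998
  t = 4.0000: CF_t = 24.500000, DF = 0.820747, PV = 20.108291
  t = 4.5000: CF_t = 24.500000, DF = 0.800728, PV = 19.617845
  t = 5.0000: CF_t = 24.500000, DF = 0.781198, PV = 19.139361
  t = 5.5000: CF_t = 24.500000, DF = 0.762145, PV = 18.672547
  t = 6.0000: CF_t = 24.500000, DF = 0.743556, PV = 18.217119
  t = 6.5000: CF_t = 24.500000, DF = 0.725420, PV = 17.772799
  t = 7.0000: CF_t = 24.500000, DF = 0.707727, PV = 17.339316
  t = 7.5000: CF_t = 24.500000, DF = 0.690466, PV = 16.916406
  t = 8.0000: CF_t = 24.500000, DF = 0.673625, PV = 16.503811
  t = 8.5000: CF_t = 24.500000, DF = 0.657195, PV = 16.101279
  t = 9.0000: CF_t = 24.500000, DF = 0.641166, PV = 15.708565
  t = 9.5000: CF_t = 24.500000, DF = 0.625528, PV = 15.325429
  t = 10.0000: CF_t = 1024.500000, DF = 0.610271, PV = 625.222581
Price P = sum_t PV_t = 992.205419
Convexity numerator sum_t t*(t + 1/m) * CF_t / (1+y/m)^(m*t + 2):
  t = 0.5000: term = 11.375343
  t = 1.0000: term = 33.293686
  t = 1.5000: term = 64.963290
  t = 2.0000: term = 105.631366
  t = 2.5000: term = 154.582487
  t = 3.0000: term = 211.137055
  t = 3.5000: term = 274.649828
  t = 4.0000: term = 344.508495
  t = 4.5000: term = 420.132311
  t = 5.0000: term = 500.970778
  t = 5.5000: term = 586.502374
  t = 6.0000: term = 676.233336
  t = 6.5000: term = 769.696479
  t = 7.0000: term = 866.450071
  t = 7.5000: term = 966.076734
  t = 8.0000: term = 1068.182405
  t = 8.5000: term = 1172.395323
  t = 9.0000: term = 1278.365058
  t = 9.5000: term = 1385.761580
  t = 10.0000: term = 62485.064605
Convexity = (1/P) * sum = 73375.972603 / 992.205419 = 73.952401

Answer: Convexity = 73.9524


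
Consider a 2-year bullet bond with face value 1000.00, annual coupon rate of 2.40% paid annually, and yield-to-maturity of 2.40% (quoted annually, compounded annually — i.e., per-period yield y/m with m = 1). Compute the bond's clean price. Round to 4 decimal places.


Answer: Price = 1000.0000

Derivation:
Coupon per period c = face * coupon_rate / m = 24.000000
Periods per year m = 1; per-period yield y/m = 0.024000
Number of cashflows N = 2
Cashflows (t years, CF_t, discount factor 1/(1+y/m)^(m*t), PV):
  t = 1.0000: CF_t = 24.000000, DF = 0.976562, PV = 23.437500
  t = 2.0000: CF_t = 1024.000000, DF = 0.953674, PV = 976.562500
Price P = sum_t PV_t = 1000.000000


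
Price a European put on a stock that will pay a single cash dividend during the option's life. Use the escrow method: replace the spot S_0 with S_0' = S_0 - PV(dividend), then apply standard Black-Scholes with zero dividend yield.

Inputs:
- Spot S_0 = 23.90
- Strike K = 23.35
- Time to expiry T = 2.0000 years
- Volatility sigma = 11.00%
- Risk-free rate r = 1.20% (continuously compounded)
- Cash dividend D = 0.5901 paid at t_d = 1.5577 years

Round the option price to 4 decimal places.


Answer: Price = 1.1825

Derivation:
PV(D) = D * exp(-r * t_d) = 0.5901 * 0.98148122 = 0.57917207
S_0' = S_0 - PV(D) = 23.9000 - 0.57917207 = 23.32082793
d1 = (ln(S_0'/K) + (r + sigma^2/2)*T) / (sigma*sqrt(T)) = 0.22402351
d2 = d1 - sigma*sqrt(T) = 0.06846002
exp(-rT) = 0.97628571
N(-d1) = 0.41136950; N(-d2) = 0.47270972
P = K * exp(-rT) * N(-d2) - S_0' * N(-d1) = 23.3500 * 0.97628571 * 0.47270972 - 23.32082793 * 0.41136950 = 1.1825


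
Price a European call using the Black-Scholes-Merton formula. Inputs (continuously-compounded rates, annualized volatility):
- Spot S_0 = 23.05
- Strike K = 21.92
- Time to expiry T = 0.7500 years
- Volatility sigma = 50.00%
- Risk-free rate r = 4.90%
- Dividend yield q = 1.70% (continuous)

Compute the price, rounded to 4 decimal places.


d1 = (ln(S/K) + (r - q + 0.5*sigma^2) * T) / (sigma * sqrt(T)) = 0.38801704
d2 = d1 - sigma * sqrt(T) = -0.04499566
exp(-rT) = 0.96391708; exp(-qT) = 0.98733094
C = S_0 * exp(-qT) * N(d1) - K * exp(-rT) * N(d2)
N(d1) = 0.65099829; N(d2) = 0.48205538
C = 23.0500 * 0.98733094 * 0.65099829 - 21.9200 * 0.96391708 * 0.48205538 = 4.6300

Answer: Price = 4.6300


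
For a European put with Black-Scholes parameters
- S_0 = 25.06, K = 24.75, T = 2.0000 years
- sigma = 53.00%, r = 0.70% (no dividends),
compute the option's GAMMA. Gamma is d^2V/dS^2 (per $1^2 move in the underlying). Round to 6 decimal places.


Answer: Gamma = 0.019527

Derivation:
d1 = 0.4100518367; d2 = -0.3394813513
phi(d1) = 0.3667738668; exp(-qT) = 1.0000000000; exp(-rT) = 0.9860975443
Gamma = exp(-qT) * phi(d1) / (S * sigma * sqrt(T)) = 1.0000000000 * 0.3667738668 / (25.0600 * 0.5300 * 1.4142135624) = 0.019527


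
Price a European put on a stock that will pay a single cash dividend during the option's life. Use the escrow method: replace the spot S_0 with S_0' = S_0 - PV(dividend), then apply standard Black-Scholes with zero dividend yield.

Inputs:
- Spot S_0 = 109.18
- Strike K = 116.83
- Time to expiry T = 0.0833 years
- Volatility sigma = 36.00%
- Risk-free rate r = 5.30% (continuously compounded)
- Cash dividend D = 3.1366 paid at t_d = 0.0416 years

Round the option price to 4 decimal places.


PV(D) = D * exp(-r * t_d) = 3.1366 * 0.99779763 = 3.12969204
S_0' = S_0 - PV(D) = 109.1800 - 3.12969204 = 106.05030796
d1 = (ln(S_0'/K) + (r + sigma^2/2)*T) / (sigma*sqrt(T)) = -0.83726341
d2 = d1 - sigma*sqrt(T) = -0.94116567
exp(-rT) = 0.99559483
N(-d1) = 0.79877774; N(-d2) = 0.82669002
P = K * exp(-rT) * N(-d2) - S_0' * N(-d1) = 116.8300 * 0.99559483 * 0.82669002 - 106.05030796 * 0.79877774 = 11.4461

Answer: Price = 11.4461


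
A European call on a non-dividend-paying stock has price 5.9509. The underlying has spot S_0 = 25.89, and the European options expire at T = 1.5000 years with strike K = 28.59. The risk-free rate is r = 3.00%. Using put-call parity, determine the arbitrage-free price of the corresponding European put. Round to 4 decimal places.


Answer: Put price = 7.3929

Derivation:
Put-call parity: C - P = S_0 * exp(-qT) - K * exp(-rT).
S_0 * exp(-qT) = 25.8900 * 1.00000000 = 25.89000000
K * exp(-rT) = 28.5900 * 0.95599748 = 27.33196801
P = C - S*exp(-qT) + K*exp(-rT)
P = 5.9509 - 25.89000000 + 27.33196801 = 7.3929


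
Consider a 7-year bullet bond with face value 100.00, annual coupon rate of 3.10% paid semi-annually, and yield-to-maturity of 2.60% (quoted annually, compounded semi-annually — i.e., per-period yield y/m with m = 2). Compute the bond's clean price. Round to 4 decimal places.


Answer: Price = 103.1812

Derivation:
Coupon per period c = face * coupon_rate / m = 1.550000
Periods per year m = 2; per-period yield y/m = 0.013000
Number of cashflows N = 14
Cashflows (t years, CF_t, discount factor 1/(1+y/m)^(m*t), PV):
  t = 0.5000: CF_t = 1.550000, DF = 0.987167, PV = 1.530109
  t = 1.0000: CF_t = 1.550000, DF = 0.974498, PV = 1.510472
  t = 1.5000: CF_t = 1.550000, DF = 0.961992, PV = 1.491088
  t = 2.0000: CF_t = 1.550000, DF = 0.949647, PV = 1.471953
  t = 2.5000: CF_t = 1.550000, DF = 0.937460, PV = 1.453063
  t = 3.0000: CF_t = 1.550000, DF = 0.925429, PV = 1.434416
  t = 3.5000: CF_t = 1.550000, DF = 0.913553, PV = 1.416008
  t = 4.0000: CF_t = 1.550000, DF = 0.901829, PV = 1.397836
  t = 4.5000: CF_t = 1.550000, DF = 0.890256, PV = 1.379897
  t = 5.0000: CF_t = 1.550000, DF = 0.878831, PV = 1.362189
  t = 5.5000: CF_t = 1.550000, DF = 0.867553, PV = 1.344707
  t = 6.0000: CF_t = 1.550000, DF = 0.856420, PV = 1.327451
  t = 6.5000: CF_t = 1.550000, DF = 0.845429, PV = 1.310415
  t = 7.0000: CF_t = 101.550000, DF = 0.834580, PV = 84.751558
Price P = sum_t PV_t = 103.181162


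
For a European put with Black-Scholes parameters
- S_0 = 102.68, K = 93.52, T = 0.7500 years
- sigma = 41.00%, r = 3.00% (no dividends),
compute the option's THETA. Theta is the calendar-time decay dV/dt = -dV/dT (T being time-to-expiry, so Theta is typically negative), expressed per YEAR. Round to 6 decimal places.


Answer: Theta = -7.330623

Derivation:
d1 = 0.5040677314; d2 = 0.1489973158
phi(d1) = 0.3513470941; exp(-qT) = 1.0000000000; exp(-rT) = 0.9777512372
Theta = -S*exp(-qT)*phi(d1)*sigma/(2*sqrt(T)) + r*K*exp(-rT)*N(-d2) - q*S*exp(-qT)*N(-d1)
N(-d1) = 0.3071068909; N(-d2) = 0.4407778755; sqrt(T) = 0.8660254038
Term 1 = -102.6800 * 1.0000000000 * 0.3513470941 * 0.4100 / (2 * 0.8660254038) = -8.5397558664
Term 2 = 0.0300 * 93.5200 * 0.9777512372 * 0.4407778755 = 1.2091325549
Term 3 = 0 (no dividend yield, q = 0)
Theta = -8.5397558664 + (1.2091325549) + (0.0000000000) = -7.330623


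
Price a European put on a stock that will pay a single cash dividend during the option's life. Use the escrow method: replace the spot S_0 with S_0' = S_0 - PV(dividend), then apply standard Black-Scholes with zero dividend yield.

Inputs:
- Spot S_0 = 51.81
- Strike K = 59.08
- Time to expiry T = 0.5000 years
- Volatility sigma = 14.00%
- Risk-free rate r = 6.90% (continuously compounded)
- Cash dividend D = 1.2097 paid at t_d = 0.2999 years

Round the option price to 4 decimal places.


PV(D) = D * exp(-r * t_d) = 1.2097 * 0.97951953 = 1.18492478
S_0' = S_0 - PV(D) = 51.8100 - 1.18492478 = 50.62507522
d1 = (ln(S_0'/K) + (r + sigma^2/2)*T) / (sigma*sqrt(T)) = -1.16213450
d2 = d1 - sigma*sqrt(T) = -1.26112945
exp(-rT) = 0.96608834
N(-d1) = 0.87740958; N(-d2) = 0.89636889
P = K * exp(-rT) * N(-d2) - S_0' * N(-d1) = 59.0800 * 0.96608834 * 0.89636889 - 50.62507522 * 0.87740958 = 6.7427

Answer: Price = 6.7427


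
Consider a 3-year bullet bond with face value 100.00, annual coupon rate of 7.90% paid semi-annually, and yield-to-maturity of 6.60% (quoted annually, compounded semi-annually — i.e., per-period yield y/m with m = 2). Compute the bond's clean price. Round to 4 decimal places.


Answer: Price = 103.4864

Derivation:
Coupon per period c = face * coupon_rate / m = 3.950000
Periods per year m = 2; per-period yield y/m = 0.033000
Number of cashflows N = 6
Cashflows (t years, CF_t, discount factor 1/(1+y/m)^(m*t), PV):
  t = 0.5000: CF_t = 3.950000, DF = 0.968054, PV = 3.823814
  t = 1.0000: CF_t = 3.950000, DF = 0.937129, PV = 3.701659
  t = 1.5000: CF_t = 3.950000, DF = 0.907192, PV = 3.583407
  t = 2.0000: CF_t = 3.950000, DF = 0.878211, PV = 3.468932
  t = 2.5000: CF_t = 3.950000, DF = 0.850156, PV = 3.358114
  t = 3.0000: CF_t = 103.950000, DF = 0.822997, PV = 85.550502
Price P = sum_t PV_t = 103.486429


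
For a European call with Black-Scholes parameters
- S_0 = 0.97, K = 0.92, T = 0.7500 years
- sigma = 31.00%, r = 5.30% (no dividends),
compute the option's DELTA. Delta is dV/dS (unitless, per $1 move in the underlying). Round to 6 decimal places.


Answer: Delta = 0.684181

Derivation:
d1 = 0.4794238468; d2 = 0.2109559716
phi(d1) = 0.3556308069; exp(-qT) = 1.0000000000; exp(-rT) = 0.9610296665
N(d1) = 0.6841814340
Delta = exp(-qT) * N(d1) = 1.0000000000 * 0.6841814340 = 0.684181


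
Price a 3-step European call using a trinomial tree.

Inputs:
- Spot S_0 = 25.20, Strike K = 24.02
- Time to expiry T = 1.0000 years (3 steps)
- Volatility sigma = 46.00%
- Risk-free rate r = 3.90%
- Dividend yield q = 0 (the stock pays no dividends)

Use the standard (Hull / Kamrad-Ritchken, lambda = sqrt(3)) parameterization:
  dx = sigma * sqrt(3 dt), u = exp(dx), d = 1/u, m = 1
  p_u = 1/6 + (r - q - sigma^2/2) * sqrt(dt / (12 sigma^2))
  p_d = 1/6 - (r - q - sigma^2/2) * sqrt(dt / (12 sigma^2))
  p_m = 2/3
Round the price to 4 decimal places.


dt = T/N = 0.333333; dx = sigma*sqrt(3*dt) = 0.460000
u = exp(dx) = 1.584074; d = 1/u = 0.631284
p_u = 0.142464, p_m = 0.666667, p_d = 0.190870
Discount per step: exp(-r*dt) = 0.987084
Stock lattice S(k, j) with j the centered position index:
  k=0: S(0,+0) = 25.2000
  k=1: S(1,-1) = 15.9083; S(1,+0) = 25.2000; S(1,+1) = 39.9187
  k=2: S(2,-2) = 10.0427; S(2,-1) = 15.9083; S(2,+0) = 25.2000; S(2,+1) = 39.9187; S(2,+2) = 63.2341
  k=3: S(3,-3) = 6.3398; S(3,-2) = 10.0427; S(3,-1) = 15.9083; S(3,+0) = 25.2000; S(3,+1) = 39.9187; S(3,+2) = 63.2341; S(3,+3) = 100.1675
Terminal payoffs V(N, j) = max(S_T - K, 0):
  V(3,-3) = 0.000000; V(3,-2) = 0.000000; V(3,-1) = 0.000000; V(3,+0) = 1.180000; V(3,+1) = 15.898664; V(3,+2) = 39.214118; V(3,+3) = 76.147521
Backward induction: V(k, j) = exp(-r*dt) * [p_u * V(k+1, j+1) + p_m * V(k+1, j) + p_d * V(k+1, j-1)]
  V(2,-2) = exp(-r*dt) * [p_u*0.000000 + p_m*0.000000 + p_d*0.000000] = 0.000000
  V(2,-1) = exp(-r*dt) * [p_u*1.180000 + p_m*0.000000 + p_d*0.000000] = 0.165936
  V(2,+0) = exp(-r*dt) * [p_u*15.898664 + p_m*1.180000 + p_d*0.000000] = 3.012236
  V(2,+1) = exp(-r*dt) * [p_u*39.214118 + p_m*15.898664 + p_d*1.180000] = 16.198965
  V(2,+2) = exp(-r*dt) * [p_u*76.147521 + p_m*39.214118 + p_d*15.898664] = 39.508614
  V(1,-1) = exp(-r*dt) * [p_u*3.012236 + p_m*0.165936 + p_d*0.000000] = 0.532787
  V(1,+0) = exp(-r*dt) * [p_u*16.198965 + p_m*3.012236 + p_d*0.165936] = 4.291442
  V(1,+1) = exp(-r*dt) * [p_u*39.508614 + p_m*16.198965 + p_d*3.012236] = 16.783195
  V(0,+0) = exp(-r*dt) * [p_u*16.783195 + p_m*4.291442 + p_d*0.532787] = 5.284504

Answer: Price = V(0,0) = 5.2845


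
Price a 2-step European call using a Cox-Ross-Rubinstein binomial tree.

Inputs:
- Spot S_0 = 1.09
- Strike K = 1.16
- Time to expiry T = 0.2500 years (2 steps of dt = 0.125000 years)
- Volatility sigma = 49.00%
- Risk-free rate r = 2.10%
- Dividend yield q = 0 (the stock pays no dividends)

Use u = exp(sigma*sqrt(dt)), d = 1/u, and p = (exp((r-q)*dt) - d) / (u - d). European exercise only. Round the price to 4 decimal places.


Answer: Price = V(0,0) = 0.0818

Derivation:
dt = T/N = 0.125000
u = exp(sigma*sqrt(dt)) = 1.189153; d = 1/u = 0.840935
p = (exp((r-q)*dt) - d) / (u - d) = 0.464346
Discount per step: exp(-r*dt) = 0.997378
Stock lattice S(k, i) with i counting down-moves:
  k=0: S(0,0) = 1.0900
  k=1: S(1,0) = 1.2962; S(1,1) = 0.9166
  k=2: S(2,0) = 1.5414; S(2,1) = 1.0900; S(2,2) = 0.7708
Terminal payoffs V(N, i) = max(S_T - K, 0):
  V(2,0) = 0.381352; V(2,1) = 0.000000; V(2,2) = 0.000000
Backward induction: V(k, i) = exp(-r*dt) * [p * V(k+1, i) + (1-p) * V(k+1, i+1)].
  V(1,0) = exp(-r*dt) * [p*0.381352 + (1-p)*0.000000] = 0.176615
  V(1,1) = exp(-r*dt) * [p*0.000000 + (1-p)*0.000000] = 0.000000
  V(0,0) = exp(-r*dt) * [p*0.176615 + (1-p)*0.000000] = 0.081796


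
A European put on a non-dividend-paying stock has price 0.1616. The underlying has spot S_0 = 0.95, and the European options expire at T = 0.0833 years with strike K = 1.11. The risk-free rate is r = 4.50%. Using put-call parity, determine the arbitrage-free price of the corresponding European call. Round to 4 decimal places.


Put-call parity: C - P = S_0 * exp(-qT) - K * exp(-rT).
S_0 * exp(-qT) = 0.9500 * 1.00000000 = 0.95000000
K * exp(-rT) = 1.1100 * 0.99625852 = 1.10584695
C = P + S*exp(-qT) - K*exp(-rT)
C = 0.1616 + 0.95000000 - 1.10584695 = 0.0058

Answer: Call price = 0.0058


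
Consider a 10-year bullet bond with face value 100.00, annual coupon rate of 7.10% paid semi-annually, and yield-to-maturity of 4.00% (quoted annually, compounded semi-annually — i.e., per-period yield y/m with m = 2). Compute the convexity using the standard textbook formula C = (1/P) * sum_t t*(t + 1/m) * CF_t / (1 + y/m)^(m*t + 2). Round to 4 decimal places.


Answer: Convexity = 69.7335

Derivation:
Coupon per period c = face * coupon_rate / m = 3.550000
Periods per year m = 2; per-period yield y/m = 0.020000
Number of cashflows N = 20
Cashflows (t years, CF_t, discount factor 1/(1+y/m)^(m*t), PV):
  t = 0.5000: CF_t = 3.550000, DF = 0.980392, PV = 3.480392
  t = 1.0000: CF_t = 3.550000, DF = 0.961169, PV = 3.412149
  t = 1.5000: CF_t = 3.550000, DF = 0.942322, PV = 3.345244
  t = 2.0000: CF_t = 3.550000, DF = 0.923845, PV = 3.279651
  t = 2.5000: CF_t = 3.550000, DF = 0.905731, PV = 3.215344
  t = 3.0000: CF_t = 3.550000, DF = 0.887971, PV = 3.152298
  t = 3.5000: CF_t = 3.550000, DF = 0.870560, PV = 3.090489
  t = 4.0000: CF_t = 3.550000, DF = 0.853490, PV = 3.029891
  t = 4.5000: CF_t = 3.550000, DF = 0.836755, PV = 2.970481
  t = 5.0000: CF_t = 3.550000, DF = 0.820348, PV = 2.912236
  t = 5.5000: CF_t = 3.550000, DF = 0.804263, PV = 2.855134
  t = 6.0000: CF_t = 3.550000, DF = 0.788493, PV = 2.799151
  t = 6.5000: CF_t = 3.550000, DF = 0.773033, PV = 2.744265
  t = 7.0000: CF_t = 3.550000, DF = 0.757875, PV = 2.690456
  t = 7.5000: CF_t = 3.550000, DF = 0.743015, PV = 2.637702
  t = 8.0000: CF_t = 3.550000, DF = 0.728446, PV = 2.585983
  t = 8.5000: CF_t = 3.550000, DF = 0.714163, PV = 2.535277
  t = 9.0000: CF_t = 3.550000, DF = 0.700159, PV = 2.485566
  t = 9.5000: CF_t = 3.550000, DF = 0.686431, PV = 2.436829
  t = 10.0000: CF_t = 103.550000, DF = 0.672971, PV = 69.686182
Price P = sum_t PV_t = 125.344722
Convexity numerator sum_t t*(t + 1/m) * CF_t / (1+y/m)^(m*t + 2):
  t = 0.5000: term = 1.672622
  t = 1.0000: term = 4.919477
  t = 1.5000: term = 9.646033
  t = 2.0000: term = 15.761492
  t = 2.5000: term = 23.178665
  t = 3.0000: term = 31.813854
  t = 3.5000: term = 41.586737
  t = 4.0000: term = 52.420256
  t = 4.5000: term = 64.240510
  t = 5.0000: term = 76.976646
  t = 5.5000: term = 90.560760
  t = 6.0000: term = 104.927797
  t = 6.5000: term = 120.015454
  t = 7.0000: term = 135.764089
  t = 7.5000: term = 152.116626
  t = 8.0000: term = 169.018473
  t = 8.5000: term = 186.417434
  t = 9.0000: term = 204.263624
  t = 9.5000: term = 222.509394
  t = 10.0000: term = 7032.919129
Convexity = (1/P) * sum = 8740.729072 / 125.344722 = 69.733523


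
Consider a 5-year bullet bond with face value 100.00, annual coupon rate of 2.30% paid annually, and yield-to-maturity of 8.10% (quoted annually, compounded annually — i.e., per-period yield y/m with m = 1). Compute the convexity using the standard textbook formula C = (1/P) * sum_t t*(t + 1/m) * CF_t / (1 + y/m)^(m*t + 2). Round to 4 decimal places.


Coupon per period c = face * coupon_rate / m = 2.300000
Periods per year m = 1; per-period yield y/m = 0.081000
Number of cashflows N = 5
Cashflows (t years, CF_t, discount factor 1/(1+y/m)^(m*t), PV):
  t = 1.0000: CF_t = 2.300000, DF = 0.925069, PV = 2.127660
  t = 2.0000: CF_t = 2.300000, DF = 0.855753, PV = 1.968233
  t = 3.0000: CF_t = 2.300000, DF = 0.791631, PV = 1.820752
  t = 4.0000: CF_t = 2.300000, DF = 0.732314, PV = 1.684322
  t = 5.0000: CF_t = 102.300000, DF = 0.677441, PV = 69.302223
Price P = sum_t PV_t = 76.903189
Convexity numerator sum_t t*(t + 1/m) * CF_t / (1+y/m)^(m*t + 2):
  t = 1.0000: term = 3.641504
  t = 2.0000: term = 10.105931
  t = 3.0000: term = 18.697374
  t = 4.0000: term = 28.827280
  t = 5.0000: term = 1779.168295
Convexity = (1/P) * sum = 1840.440383 / 76.903189 = 23.931913

Answer: Convexity = 23.9319


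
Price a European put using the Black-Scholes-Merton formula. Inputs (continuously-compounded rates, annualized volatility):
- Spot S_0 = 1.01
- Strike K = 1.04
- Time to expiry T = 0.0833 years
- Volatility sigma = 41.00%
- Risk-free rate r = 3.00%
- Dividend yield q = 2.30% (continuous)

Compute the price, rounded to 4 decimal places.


Answer: Price = 0.0643

Derivation:
d1 = (ln(S/K) + (r - q + 0.5*sigma^2) * T) / (sigma * sqrt(T)) = -0.18326159
d2 = d1 - sigma * sqrt(T) = -0.30159472
exp(-rT) = 0.99750412; exp(-qT) = 0.99808593
P = K * exp(-rT) * N(-d2) - S_0 * exp(-qT) * N(-d1)
N(-d1) = 0.57270361; N(-d2) = 0.61851948
P = 1.0400 * 0.99750412 * 0.61851948 - 1.0100 * 0.99808593 * 0.57270361 = 0.0643


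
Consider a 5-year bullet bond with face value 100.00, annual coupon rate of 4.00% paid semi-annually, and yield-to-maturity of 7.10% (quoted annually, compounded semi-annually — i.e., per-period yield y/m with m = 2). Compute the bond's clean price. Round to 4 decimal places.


Answer: Price = 87.1417

Derivation:
Coupon per period c = face * coupon_rate / m = 2.000000
Periods per year m = 2; per-period yield y/m = 0.035500
Number of cashflows N = 10
Cashflows (t years, CF_t, discount factor 1/(1+y/m)^(m*t), PV):
  t = 0.5000: CF_t = 2.000000, DF = 0.965717, PV = 1.931434
  t = 1.0000: CF_t = 2.000000, DF = 0.932609, PV = 1.865219
  t = 1.5000: CF_t = 2.000000, DF = 0.900637, PV = 1.801274
  t = 2.0000: CF_t = 2.000000, DF = 0.869760, PV = 1.739521
  t = 2.5000: CF_t = 2.000000, DF = 0.839942, PV = 1.679885
  t = 3.0000: CF_t = 2.000000, DF = 0.811147, PV = 1.622293
  t = 3.5000: CF_t = 2.000000, DF = 0.783338, PV = 1.566676
  t = 4.0000: CF_t = 2.000000, DF = 0.756483, PV = 1.512966
  t = 4.5000: CF_t = 2.000000, DF = 0.730549, PV = 1.461097
  t = 5.0000: CF_t = 102.000000, DF = 0.705503, PV = 71.961323
Price P = sum_t PV_t = 87.141688


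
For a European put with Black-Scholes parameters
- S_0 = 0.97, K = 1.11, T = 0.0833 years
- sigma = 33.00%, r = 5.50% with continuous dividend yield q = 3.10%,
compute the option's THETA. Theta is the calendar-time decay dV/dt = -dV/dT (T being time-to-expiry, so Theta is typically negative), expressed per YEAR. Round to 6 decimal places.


d1 = -1.3469057166; d2 = -1.4421494565
phi(d1) = 0.1610539241; exp(-qT) = 0.9974210313; exp(-rT) = 0.9954289791
Theta = -S*exp(-qT)*phi(d1)*sigma/(2*sqrt(T)) + r*K*exp(-rT)*N(-d2) - q*S*exp(-qT)*N(-d1)
N(-d1) = 0.9109946999; N(-d2) = 0.9253698922; sqrt(T) = 0.2886173938
Term 1 = -0.9700 * 0.9974210313 * 0.1610539241 * 0.3300 / (2 * 0.2886173938) = -0.0890805747
Term 2 = 0.0550 * 1.1100 * 0.9954289791 * 0.9253698922 = 0.0562355974
Term 3 = -0.0310 * 0.9700 * 0.9974210313 * 0.9109946999 = -0.0273229634
Theta = -0.0890805747 + (0.0562355974) + (-0.0273229634) = -0.060168

Answer: Theta = -0.060168


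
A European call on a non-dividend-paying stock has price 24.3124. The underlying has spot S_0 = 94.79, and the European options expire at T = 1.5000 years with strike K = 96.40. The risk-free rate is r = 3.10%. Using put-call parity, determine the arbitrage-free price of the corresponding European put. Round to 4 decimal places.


Answer: Put price = 21.5424

Derivation:
Put-call parity: C - P = S_0 * exp(-qT) - K * exp(-rT).
S_0 * exp(-qT) = 94.7900 * 1.00000000 = 94.79000000
K * exp(-rT) = 96.4000 * 0.95456456 = 92.02002364
P = C - S*exp(-qT) + K*exp(-rT)
P = 24.3124 - 94.79000000 + 92.02002364 = 21.5424


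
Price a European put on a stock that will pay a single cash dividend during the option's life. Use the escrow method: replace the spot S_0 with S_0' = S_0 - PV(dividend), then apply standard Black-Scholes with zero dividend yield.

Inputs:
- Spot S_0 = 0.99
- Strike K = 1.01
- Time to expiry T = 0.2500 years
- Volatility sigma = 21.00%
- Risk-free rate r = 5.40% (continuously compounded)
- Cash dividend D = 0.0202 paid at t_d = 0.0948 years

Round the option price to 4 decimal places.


Answer: Price = 0.0558

Derivation:
PV(D) = D * exp(-r * t_d) = 0.0202 * 0.99489388 = 0.02009686
S_0' = S_0 - PV(D) = 0.9900 - 0.02009686 = 0.96990314
d1 = (ln(S_0'/K) + (r + sigma^2/2)*T) / (sigma*sqrt(T)) = -0.20473234
d2 = d1 - sigma*sqrt(T) = -0.30973234
exp(-rT) = 0.98659072
N(-d1) = 0.58110937; N(-d2) = 0.62161774
P = K * exp(-rT) * N(-d2) - S_0' * N(-d1) = 1.0100 * 0.98659072 * 0.62161774 - 0.96990314 * 0.58110937 = 0.0558


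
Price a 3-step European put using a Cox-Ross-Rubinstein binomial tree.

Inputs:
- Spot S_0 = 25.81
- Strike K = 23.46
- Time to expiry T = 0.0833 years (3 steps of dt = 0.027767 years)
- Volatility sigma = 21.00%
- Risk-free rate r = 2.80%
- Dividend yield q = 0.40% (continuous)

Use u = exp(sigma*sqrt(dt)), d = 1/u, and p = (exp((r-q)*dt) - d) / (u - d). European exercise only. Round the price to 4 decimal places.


Answer: Price = V(0,0) = 0.0276

Derivation:
dt = T/N = 0.027767
u = exp(sigma*sqrt(dt)) = 1.035612; d = 1/u = 0.965612
p = (exp((r-q)*dt) - d) / (u - d) = 0.500776
Discount per step: exp(-r*dt) = 0.999223
Stock lattice S(k, i) with i counting down-moves:
  k=0: S(0,0) = 25.8100
  k=1: S(1,0) = 26.7292; S(1,1) = 24.9225
  k=2: S(2,0) = 27.6810; S(2,1) = 25.8100; S(2,2) = 24.0654
  k=3: S(3,0) = 28.6668; S(3,1) = 26.7292; S(3,2) = 24.9225; S(3,3) = 23.2379
Terminal payoffs V(N, i) = max(K - S_T, 0):
  V(3,0) = 0.000000; V(3,1) = 0.000000; V(3,2) = 0.000000; V(3,3) = 0.222136
Backward induction: V(k, i) = exp(-r*dt) * [p * V(k+1, i) + (1-p) * V(k+1, i+1)].
  V(2,0) = exp(-r*dt) * [p*0.000000 + (1-p)*0.000000] = 0.000000
  V(2,1) = exp(-r*dt) * [p*0.000000 + (1-p)*0.000000] = 0.000000
  V(2,2) = exp(-r*dt) * [p*0.000000 + (1-p)*0.222136] = 0.110810
  V(1,0) = exp(-r*dt) * [p*0.000000 + (1-p)*0.000000] = 0.000000
  V(1,1) = exp(-r*dt) * [p*0.000000 + (1-p)*0.110810] = 0.055276
  V(0,0) = exp(-r*dt) * [p*0.000000 + (1-p)*0.055276] = 0.027574


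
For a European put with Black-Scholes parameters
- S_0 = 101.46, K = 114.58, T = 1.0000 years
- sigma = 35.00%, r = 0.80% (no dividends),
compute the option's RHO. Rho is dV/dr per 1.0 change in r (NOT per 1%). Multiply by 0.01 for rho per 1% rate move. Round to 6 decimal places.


Answer: Rho = -78.580310

Derivation:
d1 = -0.1495961053; d2 = -0.4995961053
phi(d1) = 0.3945031987; exp(-qT) = 1.0000000000; exp(-rT) = 0.9920319148
N(-d2) = 0.6913202496
Rho = -K*T*exp(-rT)*N(-d2) = -114.5800 * 1.0000 * 0.9920319148 * 0.6913202496 = -78.580310


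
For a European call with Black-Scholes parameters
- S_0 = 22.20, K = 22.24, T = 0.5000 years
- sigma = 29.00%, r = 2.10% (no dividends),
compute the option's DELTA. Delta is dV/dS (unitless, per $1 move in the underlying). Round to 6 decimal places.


Answer: Delta = 0.557627

Derivation:
d1 = 0.1449560099; d2 = -0.0601049566
phi(d1) = 0.3947728844; exp(-qT) = 1.0000000000; exp(-rT) = 0.9895549326
N(d1) = 0.5576271981
Delta = exp(-qT) * N(d1) = 1.0000000000 * 0.5576271981 = 0.557627


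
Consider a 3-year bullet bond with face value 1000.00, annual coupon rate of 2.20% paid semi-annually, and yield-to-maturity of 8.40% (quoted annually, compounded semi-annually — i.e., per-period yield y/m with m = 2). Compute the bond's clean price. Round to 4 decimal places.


Coupon per period c = face * coupon_rate / m = 11.000000
Periods per year m = 2; per-period yield y/m = 0.042000
Number of cashflows N = 6
Cashflows (t years, CF_t, discount factor 1/(1+y/m)^(m*t), PV):
  t = 0.5000: CF_t = 11.000000, DF = 0.959693, PV = 10.556622
  t = 1.0000: CF_t = 11.000000, DF = 0.921010, PV = 10.131115
  t = 1.5000: CF_t = 11.000000, DF = 0.883887, PV = 9.722759
  t = 2.0000: CF_t = 11.000000, DF = 0.848260, PV = 9.330863
  t = 2.5000: CF_t = 11.000000, DF = 0.814069, PV = 8.954763
  t = 3.0000: CF_t = 1011.000000, DF = 0.781257, PV = 789.850399
Price P = sum_t PV_t = 838.546521

Answer: Price = 838.5465


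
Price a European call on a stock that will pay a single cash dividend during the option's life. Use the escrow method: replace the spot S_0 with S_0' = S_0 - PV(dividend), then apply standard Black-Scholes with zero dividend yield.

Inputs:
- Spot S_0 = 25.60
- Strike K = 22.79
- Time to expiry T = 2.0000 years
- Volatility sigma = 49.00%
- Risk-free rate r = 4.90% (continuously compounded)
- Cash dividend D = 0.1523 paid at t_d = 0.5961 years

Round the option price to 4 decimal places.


PV(D) = D * exp(-r * t_d) = 0.1523 * 0.97121356 = 0.14791582
S_0' = S_0 - PV(D) = 25.6000 - 0.14791582 = 25.45208418
d1 = (ln(S_0'/K) + (r + sigma^2/2)*T) / (sigma*sqrt(T)) = 0.64732854
d2 = d1 - sigma*sqrt(T) = -0.04563611
exp(-rT) = 0.90664890
N(d1) = 0.74129033; N(d2) = 0.48180014
C = S_0' * N(d1) - K * exp(-rT) * N(d2) = 25.45208418 * 0.74129033 - 22.7900 * 0.90664890 * 0.48180014 = 8.9122

Answer: Price = 8.9122


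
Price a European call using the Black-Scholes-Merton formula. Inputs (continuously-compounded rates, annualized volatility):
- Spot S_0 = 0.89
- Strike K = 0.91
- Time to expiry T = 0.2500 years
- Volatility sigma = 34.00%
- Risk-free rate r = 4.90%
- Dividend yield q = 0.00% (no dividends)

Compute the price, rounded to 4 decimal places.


d1 = (ln(S/K) + (r - q + 0.5*sigma^2) * T) / (sigma * sqrt(T)) = 0.02633449
d2 = d1 - sigma * sqrt(T) = -0.14366551
exp(-rT) = 0.98782473; exp(-qT) = 1.00000000
C = S_0 * exp(-qT) * N(d1) - K * exp(-rT) * N(d2)
N(d1) = 0.51050473; N(d2) = 0.44288230
C = 0.8900 * 1.00000000 * 0.51050473 - 0.9100 * 0.98782473 * 0.44288230 = 0.0562

Answer: Price = 0.0562


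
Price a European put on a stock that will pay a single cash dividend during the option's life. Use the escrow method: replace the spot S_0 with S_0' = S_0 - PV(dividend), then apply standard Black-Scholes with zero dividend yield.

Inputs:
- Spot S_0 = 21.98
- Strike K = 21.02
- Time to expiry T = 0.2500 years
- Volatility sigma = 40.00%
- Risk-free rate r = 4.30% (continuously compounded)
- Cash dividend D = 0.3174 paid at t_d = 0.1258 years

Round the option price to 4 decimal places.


Answer: Price = 1.2917

Derivation:
PV(D) = D * exp(-r * t_d) = 0.3174 * 0.99460520 = 0.31568769
S_0' = S_0 - PV(D) = 21.9800 - 0.31568769 = 21.66431231
d1 = (ln(S_0'/K) + (r + sigma^2/2)*T) / (sigma*sqrt(T)) = 0.30470974
d2 = d1 - sigma*sqrt(T) = 0.10470974
exp(-rT) = 0.98930757
N(-d1) = 0.38029362; N(-d2) = 0.45830307
P = K * exp(-rT) * N(-d2) - S_0' * N(-d1) = 21.0200 * 0.98930757 * 0.45830307 - 21.66431231 * 0.38029362 = 1.2917
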